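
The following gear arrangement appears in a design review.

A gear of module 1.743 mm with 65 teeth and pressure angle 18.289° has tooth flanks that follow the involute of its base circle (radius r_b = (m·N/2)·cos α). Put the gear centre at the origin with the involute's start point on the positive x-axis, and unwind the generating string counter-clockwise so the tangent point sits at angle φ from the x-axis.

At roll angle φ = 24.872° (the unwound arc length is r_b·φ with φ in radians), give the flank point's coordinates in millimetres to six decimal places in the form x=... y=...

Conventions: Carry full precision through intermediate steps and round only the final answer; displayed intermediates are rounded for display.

x=58.617490 y=1.439150

topology: single-mesh involute geometry — m = 1.743, N = 65
pitch radius r_p = m·N/2 = 1.743·65/2 = 56.647500
base radius r_b = r_p·cos α = 56.647500·cos 18.289° = 53.785994
roll angle φ = 24.872° = 0.43409829 rad
x = r_b·(cos φ + φ·sin φ) = 58.617490
y = r_b·(sin φ − φ·cos φ) = 1.439150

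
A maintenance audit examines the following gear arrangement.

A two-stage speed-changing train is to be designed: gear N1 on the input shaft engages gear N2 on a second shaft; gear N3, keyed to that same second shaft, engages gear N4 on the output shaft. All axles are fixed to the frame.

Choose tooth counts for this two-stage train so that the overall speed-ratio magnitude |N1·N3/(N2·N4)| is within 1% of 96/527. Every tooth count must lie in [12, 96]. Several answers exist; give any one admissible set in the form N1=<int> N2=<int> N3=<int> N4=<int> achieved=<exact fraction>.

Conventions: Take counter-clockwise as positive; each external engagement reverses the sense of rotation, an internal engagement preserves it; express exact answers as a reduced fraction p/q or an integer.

class = fixed-axis compound train [2-stage, 96/527 wanted]
target = 96/527 in lowest terms: an exact hit needs N1·N3 = k·96 and N2·N4 = k·527 for one integer k, every count in [12, 96]; additionally prefer no 1:1 stage (N1 ≠ N2, N3 ≠ N4)
k = 1: no 1:1-free in-range split of k·96 and k·527 into factor pairs; take k = 2
k = 2: N1·N3 = 192 = 12·16, N2·N4 = 1054 = 17·62
achieved = 12·16/(17·62) = 96/527; |achieved − target| = 0 ≤ 24/13175 ✓

N1=12 N2=17 N3=16 N4=62 achieved=96/527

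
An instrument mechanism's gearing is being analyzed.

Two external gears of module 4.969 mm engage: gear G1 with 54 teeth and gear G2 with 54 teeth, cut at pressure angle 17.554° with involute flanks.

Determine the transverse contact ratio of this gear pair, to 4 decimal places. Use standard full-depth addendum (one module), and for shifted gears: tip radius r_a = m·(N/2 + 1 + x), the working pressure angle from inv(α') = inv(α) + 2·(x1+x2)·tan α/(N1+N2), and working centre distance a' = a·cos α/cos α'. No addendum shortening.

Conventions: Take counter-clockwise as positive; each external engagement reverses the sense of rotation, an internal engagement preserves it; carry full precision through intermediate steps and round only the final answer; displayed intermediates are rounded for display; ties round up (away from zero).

1.9170

topology: single-mesh involute geometry — m = 4.969, 54T/54T pair
base radii: r_b1 = 127.915448, r_b2 = 127.915448
tip radii: r_a1 = 139.132000, r_a2 = 139.132000
no profile shift: α' = α, a' = a
action lengths: √(r_a1²−r_b1²) = 54.729806, √(r_a2²−r_b2²) = 54.729806
base pitch p_b = π·m·cos α = 14.883638
CR = (54.729806 + 54.729806 − 268.326000·sin 17.55400°)/14.883638 = 1.916956
contact ratio ≈ 1.9170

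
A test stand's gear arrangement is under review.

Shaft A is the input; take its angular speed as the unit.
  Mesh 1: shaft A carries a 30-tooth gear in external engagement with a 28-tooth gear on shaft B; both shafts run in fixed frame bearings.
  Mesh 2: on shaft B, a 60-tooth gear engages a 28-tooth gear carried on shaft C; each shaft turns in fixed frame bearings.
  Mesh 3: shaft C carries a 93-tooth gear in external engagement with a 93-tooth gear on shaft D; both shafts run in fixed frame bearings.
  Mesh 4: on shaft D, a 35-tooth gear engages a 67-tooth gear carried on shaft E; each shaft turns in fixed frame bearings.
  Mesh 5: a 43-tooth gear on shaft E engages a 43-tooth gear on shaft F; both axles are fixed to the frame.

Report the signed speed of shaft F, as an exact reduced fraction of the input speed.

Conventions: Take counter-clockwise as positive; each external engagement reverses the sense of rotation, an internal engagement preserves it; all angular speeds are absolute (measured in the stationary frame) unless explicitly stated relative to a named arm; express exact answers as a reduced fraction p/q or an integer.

-1125/938

5-mesh fixed-axis compound train (all bearings frame-fixed)
mesh 1 [30T→28T]: |ω|/ω_in = 1×30/28 = 15/14, sense flips to −
mesh 2 [60T→28T]: |ω|/ω_in = (15/14)×60/28 = 225/98, sense flips to +
mesh 3 [93T→93T]: |ω|/ω_in = (225/98)×93/93 = 225/98, sense flips to −
mesh 4 [35T→67T]: |ω|/ω_in = (225/98)×35/67 = 1125/938, sense flips to +
mesh 5 [43T→43T]: |ω|/ω_in = (1125/938)×43/43 = 1125/938, sense flips to −
signed output speed (× input speed) = -1125/938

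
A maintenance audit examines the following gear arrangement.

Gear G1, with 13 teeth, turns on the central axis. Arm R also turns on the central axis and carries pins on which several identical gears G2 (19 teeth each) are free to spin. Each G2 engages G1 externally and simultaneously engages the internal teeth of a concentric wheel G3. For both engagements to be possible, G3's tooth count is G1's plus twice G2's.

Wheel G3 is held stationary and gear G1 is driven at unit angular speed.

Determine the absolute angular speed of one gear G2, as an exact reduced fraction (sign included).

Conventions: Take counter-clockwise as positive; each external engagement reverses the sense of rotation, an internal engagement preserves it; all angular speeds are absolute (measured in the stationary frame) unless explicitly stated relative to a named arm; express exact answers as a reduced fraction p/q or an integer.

recognized (axles ride arm R): planetary set, 13/19/51 teeth
ring teeth: 13 + 2·19 = 51
13(ω_sun−ω_arm) = −51(ω_ring−ω_arm),  ω_ring = 0, ω_sun = 1
13(1−ω_arm) = −51(0−ω_arm)  ⇒  64·ω_arm = 13  ⇒  ω_arm = 13/64
sun–planet mesh: 13·(1−13/64) = −19·(ω_p−ω_arm)  ⇒  ω_p−ω_arm = -663/1216
ω_p = 13/64 − 663/1216 = -13/38
exact speed ratio = -13/38

-13/38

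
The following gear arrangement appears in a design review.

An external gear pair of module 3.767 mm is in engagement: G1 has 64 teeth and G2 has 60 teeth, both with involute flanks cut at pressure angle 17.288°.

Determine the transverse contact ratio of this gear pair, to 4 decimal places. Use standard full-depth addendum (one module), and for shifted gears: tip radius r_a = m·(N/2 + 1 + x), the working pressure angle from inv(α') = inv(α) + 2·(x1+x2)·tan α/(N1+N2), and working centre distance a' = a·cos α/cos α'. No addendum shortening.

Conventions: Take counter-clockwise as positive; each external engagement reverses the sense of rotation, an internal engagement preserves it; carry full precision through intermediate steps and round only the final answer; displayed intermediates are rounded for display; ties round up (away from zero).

recognized (one external pair, fixed centres): single-mesh tooth geometry, m = 3.767, N1 = 64, N2 = 60
base radii: r_b1 = 115.098191, r_b2 = 107.904554
tip radii: r_a1 = 124.311000, r_a2 = 116.777000
no profile shift: α' = α, a' = a
action lengths: √(r_a1²−r_b1²) = 46.964147, √(r_a2²−r_b2²) = 44.648348
base pitch p_b = π·m·cos α = 11.299738
CR = (46.964147 + 44.648348 − 233.554000·sin 17.28800°)/11.299738 = 1.965188
contact ratio ≈ 1.9652

1.9652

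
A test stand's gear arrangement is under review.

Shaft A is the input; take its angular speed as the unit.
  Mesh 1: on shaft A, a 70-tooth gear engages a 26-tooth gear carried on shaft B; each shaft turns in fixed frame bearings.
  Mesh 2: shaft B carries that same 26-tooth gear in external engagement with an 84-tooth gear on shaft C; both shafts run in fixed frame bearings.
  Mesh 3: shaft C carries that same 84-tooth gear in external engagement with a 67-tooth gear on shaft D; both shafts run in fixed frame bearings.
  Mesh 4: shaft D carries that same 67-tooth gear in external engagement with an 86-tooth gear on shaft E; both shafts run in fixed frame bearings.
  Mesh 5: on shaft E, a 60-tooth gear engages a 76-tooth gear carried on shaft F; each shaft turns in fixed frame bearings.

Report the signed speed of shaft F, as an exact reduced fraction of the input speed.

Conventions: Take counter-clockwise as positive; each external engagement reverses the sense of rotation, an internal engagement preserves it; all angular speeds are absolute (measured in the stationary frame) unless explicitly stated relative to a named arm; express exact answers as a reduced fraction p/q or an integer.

-525/817

5-mesh fixed-axis compound train (all bearings frame-fixed)
mesh 1 [70T→26T]: |ω|/ω_in = 1×70/26 = 35/13, sense flips to −
mesh 2 [26T→84T]: |ω|/ω_in = (35/13)×26/84 = 5/6, sense flips to +
mesh 3 [84T→67T]: |ω|/ω_in = (5/6)×84/67 = 70/67, sense flips to −
mesh 4 [67T→86T]: |ω|/ω_in = (70/67)×67/86 = 35/43, sense flips to +
mesh 5 [60T→76T]: |ω|/ω_in = (35/43)×60/76 = 525/817, sense flips to −
signed output speed (× input speed) = -525/817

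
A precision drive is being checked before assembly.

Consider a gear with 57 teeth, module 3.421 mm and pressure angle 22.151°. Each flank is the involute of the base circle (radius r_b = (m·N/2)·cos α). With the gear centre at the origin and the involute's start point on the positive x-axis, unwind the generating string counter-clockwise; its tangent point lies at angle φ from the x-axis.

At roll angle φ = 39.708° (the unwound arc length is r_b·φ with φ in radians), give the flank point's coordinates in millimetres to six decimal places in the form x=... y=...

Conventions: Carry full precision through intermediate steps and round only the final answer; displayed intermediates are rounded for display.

x=109.453223 y=9.546413

single-mesh involute tooth geometry (57T wheel at module 3.421)
pitch radius r_p = m·N/2 = 3.421·57/2 = 97.498500
base radius r_b = r_p·cos α = 97.498500·cos 22.151° = 90.302465
roll angle φ = 39.708° = 0.69303534 rad
x = r_b·(cos φ + φ·sin φ) = 109.453223
y = r_b·(sin φ − φ·cos φ) = 9.546413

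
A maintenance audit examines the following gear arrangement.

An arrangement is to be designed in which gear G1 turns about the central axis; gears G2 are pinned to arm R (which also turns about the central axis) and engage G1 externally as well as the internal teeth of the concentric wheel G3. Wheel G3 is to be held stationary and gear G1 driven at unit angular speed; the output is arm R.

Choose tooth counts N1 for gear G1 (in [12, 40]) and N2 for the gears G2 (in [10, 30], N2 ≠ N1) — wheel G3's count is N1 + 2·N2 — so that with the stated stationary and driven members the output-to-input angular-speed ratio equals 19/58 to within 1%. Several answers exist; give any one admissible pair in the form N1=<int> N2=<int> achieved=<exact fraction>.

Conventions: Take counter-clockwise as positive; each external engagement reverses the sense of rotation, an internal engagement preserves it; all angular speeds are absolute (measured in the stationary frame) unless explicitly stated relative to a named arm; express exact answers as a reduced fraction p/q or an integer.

topology: planetary set — design target 19/58, arm = carrier (Willis)
Willis with ω_ring = 0: ω_arm/ω_sun = N1/(N1+N3); set equal to 19/58  ⇒  N3/N1 = 1/(19/58) − 1 = 39/19
N3 = N1 + 2·N2  ⇒  N2/N1 = (N3/N1 − 1)/2 = (39/19 − 1)/2 = 10/19
smallest multiple with N1 ≥ 12 and N2 ≥ 10: k = 1  ⇒  N1 = 1·19 = 19, N2 = 1·10 = 10 (N1 ≤ 40, N2 ≤ 30, N2 ≠ N1 ✓), N3 = 19 + 2·10 = 39
check: N1/(N1+N3) with N1 = 19, N3 = 39 gives 19/58; |achieved − target| = 0 ≤ 19/5800 ✓

N1=19 N2=10 achieved=19/58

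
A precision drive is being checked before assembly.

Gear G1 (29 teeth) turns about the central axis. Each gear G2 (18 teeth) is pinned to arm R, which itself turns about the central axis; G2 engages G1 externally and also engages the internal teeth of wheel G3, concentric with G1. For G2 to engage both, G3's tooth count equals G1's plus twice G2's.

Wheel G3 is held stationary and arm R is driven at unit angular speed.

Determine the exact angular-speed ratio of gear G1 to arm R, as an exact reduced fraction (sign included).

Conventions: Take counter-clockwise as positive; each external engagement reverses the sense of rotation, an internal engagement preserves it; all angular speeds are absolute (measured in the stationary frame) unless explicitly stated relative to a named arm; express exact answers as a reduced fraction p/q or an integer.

planetary set (29T centre, 18T on arm, 65T internal) — Willis relation
ring teeth: 29 + 2·18 = 65
29(ω_sun−ω_arm) = −65(ω_ring−ω_arm),  ω_ring = 0, ω_arm = 1
ω_sun = 1 − (65/29)(0−1) = 94/29
ω_out/ω_in = 94/29

94/29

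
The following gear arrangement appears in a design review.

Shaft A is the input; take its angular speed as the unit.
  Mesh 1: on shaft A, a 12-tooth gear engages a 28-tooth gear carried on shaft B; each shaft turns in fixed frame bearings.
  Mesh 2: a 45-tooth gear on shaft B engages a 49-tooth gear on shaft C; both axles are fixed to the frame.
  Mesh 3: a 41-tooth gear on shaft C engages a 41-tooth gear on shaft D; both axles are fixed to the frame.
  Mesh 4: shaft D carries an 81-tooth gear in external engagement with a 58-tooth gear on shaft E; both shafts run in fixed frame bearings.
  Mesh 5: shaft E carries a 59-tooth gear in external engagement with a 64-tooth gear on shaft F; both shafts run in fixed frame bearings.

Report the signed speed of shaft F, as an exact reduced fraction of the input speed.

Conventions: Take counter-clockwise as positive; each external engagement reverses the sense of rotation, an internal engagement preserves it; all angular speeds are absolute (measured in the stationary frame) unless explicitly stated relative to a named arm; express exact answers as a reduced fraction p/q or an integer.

-645165/1273216

5-mesh fixed-axis compound train (all bearings frame-fixed)
mesh 1 [12T→28T]: |ω|/ω_in = 1×12/28 = 3/7, sense flips to −
mesh 2 [45T→49T]: |ω|/ω_in = (3/7)×45/49 = 135/343, sense flips to +
mesh 3 [41T→41T]: |ω|/ω_in = (135/343)×41/41 = 135/343, sense flips to −
mesh 4 [81T→58T]: |ω|/ω_in = (135/343)×81/58 = 10935/19894, sense flips to +
mesh 5 [59T→64T]: |ω|/ω_in = (10935/19894)×59/64 = 645165/1273216, sense flips to −
signed output speed (× input speed) = -645165/1273216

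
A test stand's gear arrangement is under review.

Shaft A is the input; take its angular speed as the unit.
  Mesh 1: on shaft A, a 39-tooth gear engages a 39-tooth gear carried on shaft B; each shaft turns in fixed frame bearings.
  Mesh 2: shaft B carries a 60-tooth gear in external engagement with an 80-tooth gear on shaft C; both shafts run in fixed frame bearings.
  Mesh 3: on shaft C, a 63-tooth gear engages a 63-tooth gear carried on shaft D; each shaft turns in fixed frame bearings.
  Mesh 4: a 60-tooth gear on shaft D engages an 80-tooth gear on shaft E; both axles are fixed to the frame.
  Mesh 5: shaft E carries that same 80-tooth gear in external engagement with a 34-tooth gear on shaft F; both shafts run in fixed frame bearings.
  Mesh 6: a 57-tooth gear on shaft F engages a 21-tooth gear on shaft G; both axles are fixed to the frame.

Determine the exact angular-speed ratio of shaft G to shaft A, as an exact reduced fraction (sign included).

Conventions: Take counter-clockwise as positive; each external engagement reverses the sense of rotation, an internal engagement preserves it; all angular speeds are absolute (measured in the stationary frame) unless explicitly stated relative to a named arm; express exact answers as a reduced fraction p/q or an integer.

855/238

class = fixed-axis compound train [6 meshes; 6 ratios multiply, 6 sense flips]
mesh 1 [39T→39T]: running ratio 1, sense −
mesh 2 [60T→80T]: running ratio 3/4, sense +
mesh 3 [63T→63T]: running ratio 3/4, sense −
mesh 4 [60T→80T]: running ratio 9/16, sense +
mesh 5 [80T→34T]: running ratio 45/34, sense −
mesh 6 [57T→21T]: running ratio 855/238, sense +
ω_out/ω_in = 855/238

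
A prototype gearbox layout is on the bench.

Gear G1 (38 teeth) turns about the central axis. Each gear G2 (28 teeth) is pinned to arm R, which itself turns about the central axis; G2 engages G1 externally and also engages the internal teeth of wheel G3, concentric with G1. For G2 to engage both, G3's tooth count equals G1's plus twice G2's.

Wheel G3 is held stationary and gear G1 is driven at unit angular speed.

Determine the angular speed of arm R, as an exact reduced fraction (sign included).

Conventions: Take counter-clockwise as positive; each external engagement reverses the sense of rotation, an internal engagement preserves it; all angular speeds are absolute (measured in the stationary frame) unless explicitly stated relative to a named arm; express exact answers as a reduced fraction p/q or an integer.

class = planetary set [G3 = 38+2·28 = 94; Willis about the carrier]
ring teeth: 38 + 2·28 = 94
38(ω_sun−ω_arm) = −94(ω_ring−ω_arm),  ω_ring = 0, ω_sun = 1
38(1−ω_arm) = −94(0−ω_arm)  ⇒  132·ω_arm = 38  ⇒  ω_arm = 19/66
exact speed ratio = 19/66

19/66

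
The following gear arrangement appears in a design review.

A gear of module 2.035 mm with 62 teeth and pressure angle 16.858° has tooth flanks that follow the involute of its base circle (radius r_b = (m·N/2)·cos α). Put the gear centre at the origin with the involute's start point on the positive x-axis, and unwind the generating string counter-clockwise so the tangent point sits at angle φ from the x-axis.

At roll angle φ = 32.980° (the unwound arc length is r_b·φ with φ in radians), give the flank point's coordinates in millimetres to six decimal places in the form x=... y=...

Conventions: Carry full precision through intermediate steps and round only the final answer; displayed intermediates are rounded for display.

x=69.562426 y=3.712400

single-mesh involute tooth geometry (62T wheel at module 2.035)
pitch radius r_p = m·N/2 = 2.035·62/2 = 63.085000
base radius r_b = r_p·cos α = 63.085000·cos 16.858° = 60.374012
roll angle φ = 32.980° = 0.57560959 rad
x = r_b·(cos φ + φ·sin φ) = 69.562426
y = r_b·(sin φ − φ·cos φ) = 3.712400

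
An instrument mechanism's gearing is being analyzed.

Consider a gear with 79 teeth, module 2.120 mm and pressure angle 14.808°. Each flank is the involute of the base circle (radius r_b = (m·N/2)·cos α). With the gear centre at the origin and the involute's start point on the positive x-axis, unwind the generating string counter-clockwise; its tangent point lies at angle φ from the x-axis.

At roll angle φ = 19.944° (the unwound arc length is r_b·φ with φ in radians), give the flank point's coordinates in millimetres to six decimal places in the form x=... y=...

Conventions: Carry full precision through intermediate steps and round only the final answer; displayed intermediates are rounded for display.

topology: single-mesh involute geometry — m = 2.120, N = 79
pitch radius r_p = m·N/2 = 2.120·79/2 = 83.740000
base radius r_b = r_p·cos α = 83.740000·cos 14.808° = 80.958803
roll angle φ = 19.944° = 0.34808847 rad
x = r_b·(cos φ + φ·sin φ) = 85.715940
y = r_b·(sin φ − φ·cos φ) = 1.124451

x=85.715940 y=1.124451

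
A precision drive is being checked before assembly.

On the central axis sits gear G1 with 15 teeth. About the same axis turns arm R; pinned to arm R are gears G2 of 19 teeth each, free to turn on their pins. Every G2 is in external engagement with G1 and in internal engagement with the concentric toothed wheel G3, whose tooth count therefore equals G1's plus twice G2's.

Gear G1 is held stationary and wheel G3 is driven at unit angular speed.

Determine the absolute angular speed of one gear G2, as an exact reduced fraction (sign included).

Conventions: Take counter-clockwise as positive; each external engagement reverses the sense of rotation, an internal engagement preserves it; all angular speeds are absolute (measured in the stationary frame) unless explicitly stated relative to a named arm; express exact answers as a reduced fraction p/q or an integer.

recognized (axles ride arm R): planetary set, 15/19/53 teeth
ring teeth: 15 + 2·19 = 53
15(ω_sun−ω_arm) = −53(ω_ring−ω_arm),  ω_sun = 0, ω_ring = 1
15(0−ω_arm) = −53(1−ω_arm)  ⇒  68·ω_arm = 53  ⇒  ω_arm = 53/68
sun–planet mesh: 15·(0−53/68) = −19·(ω_p−ω_arm)  ⇒  ω_p−ω_arm = 795/1292
ω_p = 53/68 + 795/1292 = 53/38
exact speed ratio = 53/38

53/38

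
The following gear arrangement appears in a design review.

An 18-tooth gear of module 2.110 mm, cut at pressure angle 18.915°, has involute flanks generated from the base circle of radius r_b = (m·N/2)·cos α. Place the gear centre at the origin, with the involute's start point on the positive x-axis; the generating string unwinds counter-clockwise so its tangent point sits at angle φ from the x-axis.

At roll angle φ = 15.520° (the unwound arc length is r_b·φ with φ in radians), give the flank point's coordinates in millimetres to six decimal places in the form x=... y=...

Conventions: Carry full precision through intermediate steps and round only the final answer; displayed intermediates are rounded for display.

class = single-mesh tooth geometry [base-circle involute, m = 2.110, 18T]
pitch radius r_p = m·N/2 = 2.110·18/2 = 18.990000
base radius r_b = r_p·cos α = 18.990000·cos 18.915° = 17.964550
roll angle φ = 15.520° = 0.27087510 rad
x = r_b·(cos φ + φ·sin φ) = 18.611569
y = r_b·(sin φ − φ·cos φ) = 0.118144

x=18.611569 y=0.118144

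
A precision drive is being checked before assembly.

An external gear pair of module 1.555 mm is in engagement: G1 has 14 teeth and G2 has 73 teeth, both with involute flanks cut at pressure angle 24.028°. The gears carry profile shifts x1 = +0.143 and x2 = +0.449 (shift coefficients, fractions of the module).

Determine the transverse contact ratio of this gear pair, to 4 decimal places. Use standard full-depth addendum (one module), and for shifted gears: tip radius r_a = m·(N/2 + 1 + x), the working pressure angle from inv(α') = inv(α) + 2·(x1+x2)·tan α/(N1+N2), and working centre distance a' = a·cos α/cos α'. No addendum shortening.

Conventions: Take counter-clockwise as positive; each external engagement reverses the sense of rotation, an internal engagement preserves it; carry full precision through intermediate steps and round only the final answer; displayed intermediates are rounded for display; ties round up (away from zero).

1.4278

recognized (one external pair, fixed centres): single-mesh tooth geometry, m = 1.555, N1 = 14, N2 = 73
base radii: r_b1 = 9.941778, r_b2 = 51.839268
tip radii: r_a1 = 12.662365, r_a2 = 59.010695
inv(α') = inv(24.028°) + 2·(+0.143+0.449)·tan α/(14+73) = 0.03251384  ⇒  α' = 25.64941°
a' = a·cos α / cos α' = 67.6425·cos 24.028°/cos 25.64941° = 68.534462
action lengths: √(r_a1²−r_b1²) = 7.841973, √(r_a2²−r_b2²) = 28.194900
base pitch p_b = π·m·cos α = 4.461859
CR = (7.841973 + 28.194900 − 68.534462·sin 25.64941°)/4.461859 = 1.427839
contact ratio ≈ 1.4278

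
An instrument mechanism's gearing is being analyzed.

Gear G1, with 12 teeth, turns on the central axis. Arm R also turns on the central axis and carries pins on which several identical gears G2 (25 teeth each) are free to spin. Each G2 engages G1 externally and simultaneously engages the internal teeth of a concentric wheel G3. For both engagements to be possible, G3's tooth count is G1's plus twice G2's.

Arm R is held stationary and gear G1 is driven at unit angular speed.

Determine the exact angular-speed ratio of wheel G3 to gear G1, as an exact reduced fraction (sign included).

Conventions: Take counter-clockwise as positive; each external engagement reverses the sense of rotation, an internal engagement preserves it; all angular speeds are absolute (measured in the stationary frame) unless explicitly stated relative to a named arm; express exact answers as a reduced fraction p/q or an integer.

-6/31

planetary set (12T centre, 25T on arm, 62T internal) — Willis relation
ring teeth: 12 + 2·25 = 62
12(ω_sun−ω_arm) = −62(ω_ring−ω_arm),  ω_arm = 0, ω_sun = 1
ω_ring = 0 − (12/62)(1−0) = -6/31
ω_out/ω_in = -6/31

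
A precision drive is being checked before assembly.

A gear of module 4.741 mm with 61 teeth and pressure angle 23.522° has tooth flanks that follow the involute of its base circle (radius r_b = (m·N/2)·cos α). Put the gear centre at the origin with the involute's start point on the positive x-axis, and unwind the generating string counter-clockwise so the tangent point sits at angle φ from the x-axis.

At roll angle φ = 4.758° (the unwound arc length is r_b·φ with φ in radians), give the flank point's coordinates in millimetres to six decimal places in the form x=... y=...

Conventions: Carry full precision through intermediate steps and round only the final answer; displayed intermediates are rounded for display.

class = single-mesh tooth geometry [base-circle involute, m = 4.741, 61T]
pitch radius r_p = m·N/2 = 4.741·61/2 = 144.600500
base radius r_b = r_p·cos α = 144.600500·cos 23.522° = 132.585196
roll angle φ = 4.758° = 0.08304277 rad
x = r_b·(cos φ + φ·sin φ) = 133.041569
y = r_b·(sin φ − φ·cos φ) = 0.025292

x=133.041569 y=0.025292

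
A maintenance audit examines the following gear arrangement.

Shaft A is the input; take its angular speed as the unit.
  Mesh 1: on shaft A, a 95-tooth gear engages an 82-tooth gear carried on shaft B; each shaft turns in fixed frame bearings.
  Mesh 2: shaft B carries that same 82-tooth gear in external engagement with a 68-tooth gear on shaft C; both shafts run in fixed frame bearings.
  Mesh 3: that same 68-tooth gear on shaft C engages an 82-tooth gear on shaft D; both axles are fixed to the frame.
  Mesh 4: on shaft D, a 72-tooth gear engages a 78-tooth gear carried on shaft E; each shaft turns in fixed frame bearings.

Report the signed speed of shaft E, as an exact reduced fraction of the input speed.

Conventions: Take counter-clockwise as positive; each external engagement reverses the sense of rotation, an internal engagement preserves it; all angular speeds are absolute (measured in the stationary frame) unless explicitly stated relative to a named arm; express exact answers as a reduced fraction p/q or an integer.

4-mesh fixed-axis compound train (all bearings frame-fixed)
mesh 1 [95T→82T]: |ω|/ω_in = 1×95/82 = 95/82, sense flips to −
mesh 2 [82T→68T]: |ω|/ω_in = (95/82)×82/68 = 95/68, sense flips to +
mesh 3 [68T→82T]: |ω|/ω_in = (95/68)×68/82 = 95/82, sense flips to −
mesh 4 [72T→78T]: |ω|/ω_in = (95/82)×72/78 = 570/533, sense flips to +
signed output speed (× input speed) = 570/533

570/533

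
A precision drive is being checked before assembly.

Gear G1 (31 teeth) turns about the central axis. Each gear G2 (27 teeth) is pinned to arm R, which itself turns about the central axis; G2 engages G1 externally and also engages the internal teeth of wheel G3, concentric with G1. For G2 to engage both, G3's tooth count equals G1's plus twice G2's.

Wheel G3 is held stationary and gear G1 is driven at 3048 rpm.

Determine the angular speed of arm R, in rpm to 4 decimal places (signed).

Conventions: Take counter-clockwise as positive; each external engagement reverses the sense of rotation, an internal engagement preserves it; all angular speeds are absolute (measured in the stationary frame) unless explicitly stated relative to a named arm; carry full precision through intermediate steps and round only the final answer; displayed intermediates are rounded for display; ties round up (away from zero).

+814.5517 rpm

class = planetary set [G3 = 31+2·27 = 85; Willis about the carrier]
normalise by the input: solve with ω_sun = 1, then scale by 3048 rpm
ring teeth: 31 + 2·27 = 85
31(ω_sun−ω_arm) = −85(ω_ring−ω_arm),  ω_ring = 0, ω_sun = 1
31(1−ω_arm) = −85(0−ω_arm)  ⇒  116·ω_arm = 31  ⇒  ω_arm = 31/116
scale: ω_arm = 31/116 × 3048 rpm = +814.5517 rpm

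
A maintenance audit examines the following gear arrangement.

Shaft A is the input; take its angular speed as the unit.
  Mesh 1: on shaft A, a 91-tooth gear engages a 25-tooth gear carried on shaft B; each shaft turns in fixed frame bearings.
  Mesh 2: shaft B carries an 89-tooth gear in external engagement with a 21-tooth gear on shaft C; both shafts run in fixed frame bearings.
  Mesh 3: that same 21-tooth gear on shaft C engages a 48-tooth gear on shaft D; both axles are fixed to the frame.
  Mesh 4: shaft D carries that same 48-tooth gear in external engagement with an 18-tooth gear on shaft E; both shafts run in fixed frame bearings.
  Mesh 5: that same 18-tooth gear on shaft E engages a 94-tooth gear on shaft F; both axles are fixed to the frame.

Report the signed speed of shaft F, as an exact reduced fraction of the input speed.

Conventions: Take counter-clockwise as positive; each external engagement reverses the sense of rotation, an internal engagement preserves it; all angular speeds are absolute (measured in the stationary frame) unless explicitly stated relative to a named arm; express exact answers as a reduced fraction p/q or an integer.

-8099/2350

5-mesh fixed-axis compound train (all bearings frame-fixed)
mesh 1 [91T→25T]: |ω|/ω_in = 1×91/25 = 91/25, sense flips to −
mesh 2 [89T→21T]: |ω|/ω_in = (91/25)×89/21 = 1157/75, sense flips to +
mesh 3 [21T→48T]: |ω|/ω_in = (1157/75)×21/48 = 8099/1200, sense flips to −
mesh 4 [48T→18T]: |ω|/ω_in = (8099/1200)×48/18 = 8099/450, sense flips to +
mesh 5 [18T→94T]: |ω|/ω_in = (8099/450)×18/94 = 8099/2350, sense flips to −
signed output speed (× input speed) = -8099/2350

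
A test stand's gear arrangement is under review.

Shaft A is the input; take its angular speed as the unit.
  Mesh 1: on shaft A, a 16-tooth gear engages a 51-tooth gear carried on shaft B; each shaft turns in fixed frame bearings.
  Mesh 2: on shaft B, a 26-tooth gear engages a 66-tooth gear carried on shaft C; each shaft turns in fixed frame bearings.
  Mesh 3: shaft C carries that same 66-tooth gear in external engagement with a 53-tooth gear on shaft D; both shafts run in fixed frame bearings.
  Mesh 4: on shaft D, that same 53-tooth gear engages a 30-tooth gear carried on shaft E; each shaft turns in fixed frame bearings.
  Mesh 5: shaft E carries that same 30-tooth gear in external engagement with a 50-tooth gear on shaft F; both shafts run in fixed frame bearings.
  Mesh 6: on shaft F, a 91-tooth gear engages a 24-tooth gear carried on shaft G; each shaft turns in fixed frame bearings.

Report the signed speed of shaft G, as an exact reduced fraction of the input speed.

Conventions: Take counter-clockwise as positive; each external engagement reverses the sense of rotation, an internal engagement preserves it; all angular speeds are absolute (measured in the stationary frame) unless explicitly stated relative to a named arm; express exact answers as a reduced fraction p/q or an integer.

6-mesh fixed-axis compound train (all bearings frame-fixed)
mesh 1 [16T→51T]: |ω|/ω_in = 1×16/51 = 16/51, sense flips to −
mesh 2 [26T→66T]: |ω|/ω_in = (16/51)×26/66 = 208/1683, sense flips to +
mesh 3 [66T→53T]: |ω|/ω_in = (208/1683)×66/53 = 416/2703, sense flips to −
mesh 4 [53T→30T]: |ω|/ω_in = (416/2703)×53/30 = 208/765, sense flips to +
mesh 5 [30T→50T]: |ω|/ω_in = (208/765)×30/50 = 208/1275, sense flips to −
mesh 6 [91T→24T]: |ω|/ω_in = (208/1275)×91/24 = 2366/3825, sense flips to +
signed output speed (× input speed) = 2366/3825

2366/3825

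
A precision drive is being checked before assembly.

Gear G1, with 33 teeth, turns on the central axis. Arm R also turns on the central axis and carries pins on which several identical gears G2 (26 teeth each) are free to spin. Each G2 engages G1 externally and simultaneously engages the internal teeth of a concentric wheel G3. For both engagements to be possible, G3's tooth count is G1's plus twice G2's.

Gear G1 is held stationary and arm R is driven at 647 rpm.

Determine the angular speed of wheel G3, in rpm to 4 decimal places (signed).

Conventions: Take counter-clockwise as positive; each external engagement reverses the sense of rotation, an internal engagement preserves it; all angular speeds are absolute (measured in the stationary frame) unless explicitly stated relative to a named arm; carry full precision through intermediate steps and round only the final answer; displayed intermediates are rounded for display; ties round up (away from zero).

+898.1882 rpm

topology: planetary set — G1 33T / G2 26T / G3 85T, arm = carrier (Willis)
normalise by the input: solve with ω_arm = 1, then scale by 647 rpm
ring teeth: 33 + 2·26 = 85
33(ω_sun−ω_arm) = −85(ω_ring−ω_arm),  ω_sun = 0, ω_arm = 1
ω_ring = 1 − (33/85)(0−1) = 118/85
scale: ω_ring = 118/85 × 647 rpm = +898.1882 rpm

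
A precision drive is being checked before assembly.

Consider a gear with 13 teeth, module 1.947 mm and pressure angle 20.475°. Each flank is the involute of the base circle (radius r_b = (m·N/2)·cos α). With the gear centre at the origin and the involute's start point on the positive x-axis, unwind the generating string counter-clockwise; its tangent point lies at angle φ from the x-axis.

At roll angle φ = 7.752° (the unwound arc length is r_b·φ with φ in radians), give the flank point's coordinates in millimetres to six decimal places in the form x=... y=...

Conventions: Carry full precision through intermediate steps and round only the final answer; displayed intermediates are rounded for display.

x=11.964007 y=0.009770

topology: single-mesh involute geometry — m = 1.947, N = 13
pitch radius r_p = m·N/2 = 1.947·13/2 = 12.655500
base radius r_b = r_p·cos α = 12.655500·cos 20.475° = 11.855988
roll angle φ = 7.752° = 0.13529792 rad
x = r_b·(cos φ + φ·sin φ) = 11.964007
y = r_b·(sin φ − φ·cos φ) = 0.009770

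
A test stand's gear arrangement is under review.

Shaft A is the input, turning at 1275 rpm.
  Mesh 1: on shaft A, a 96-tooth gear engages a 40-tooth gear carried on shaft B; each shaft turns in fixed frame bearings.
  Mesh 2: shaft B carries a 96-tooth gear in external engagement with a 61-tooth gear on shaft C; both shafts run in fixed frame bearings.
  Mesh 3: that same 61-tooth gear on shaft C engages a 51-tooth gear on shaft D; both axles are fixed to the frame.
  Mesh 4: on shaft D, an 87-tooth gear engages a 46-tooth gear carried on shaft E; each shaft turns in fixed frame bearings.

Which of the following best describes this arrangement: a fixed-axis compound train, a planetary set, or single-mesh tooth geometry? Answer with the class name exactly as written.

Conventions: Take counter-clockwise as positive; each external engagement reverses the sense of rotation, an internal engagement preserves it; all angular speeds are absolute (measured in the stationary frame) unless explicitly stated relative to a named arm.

recognized (5 fixed axles, 4 meshes): fixed-axis compound train
classification: fixed-axis compound train

fixed-axis compound train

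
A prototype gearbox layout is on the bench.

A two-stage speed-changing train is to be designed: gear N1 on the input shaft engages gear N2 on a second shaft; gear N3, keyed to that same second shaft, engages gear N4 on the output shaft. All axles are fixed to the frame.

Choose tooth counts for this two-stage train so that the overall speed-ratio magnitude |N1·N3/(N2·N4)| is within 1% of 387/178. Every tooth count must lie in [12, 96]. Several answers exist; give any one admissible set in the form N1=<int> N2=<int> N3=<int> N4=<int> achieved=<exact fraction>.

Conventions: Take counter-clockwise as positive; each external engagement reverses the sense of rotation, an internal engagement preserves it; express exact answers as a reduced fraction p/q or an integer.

N1=27 N2=12 N3=86 N4=89 achieved=387/178

class = fixed-axis compound train [2-stage, 387/178 wanted]
target = 387/178 in lowest terms: an exact hit needs N1·N3 = k·387 and N2·N4 = k·178 for one integer k, every count in [12, 96]; additionally prefer no 1:1 stage (N1 ≠ N2, N3 ≠ N4)
k = 1…5: no 1:1-free in-range split of k·387 and k·178 into factor pairs; take k = 6
k = 6: N1·N3 = 2322 = 27·86, N2·N4 = 1068 = 12·89
achieved = 27·86/(12·89) = 387/178; |achieved − target| = 0 ≤ 387/17800 ✓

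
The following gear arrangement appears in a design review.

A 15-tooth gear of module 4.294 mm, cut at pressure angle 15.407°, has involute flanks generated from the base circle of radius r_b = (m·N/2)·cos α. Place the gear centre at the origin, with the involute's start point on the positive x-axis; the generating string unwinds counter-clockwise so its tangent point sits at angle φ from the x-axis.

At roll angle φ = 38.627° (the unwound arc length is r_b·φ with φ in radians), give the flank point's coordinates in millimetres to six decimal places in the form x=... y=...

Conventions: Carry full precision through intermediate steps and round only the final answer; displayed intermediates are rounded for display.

x=37.321585 y=3.029310

single-mesh involute tooth geometry (15T wheel at module 4.294)
pitch radius r_p = m·N/2 = 4.294·15/2 = 32.205000
base radius r_b = r_p·cos α = 32.205000·cos 15.407° = 31.047647
roll angle φ = 38.627° = 0.67416833 rad
x = r_b·(cos φ + φ·sin φ) = 37.321585
y = r_b·(sin φ − φ·cos φ) = 3.029310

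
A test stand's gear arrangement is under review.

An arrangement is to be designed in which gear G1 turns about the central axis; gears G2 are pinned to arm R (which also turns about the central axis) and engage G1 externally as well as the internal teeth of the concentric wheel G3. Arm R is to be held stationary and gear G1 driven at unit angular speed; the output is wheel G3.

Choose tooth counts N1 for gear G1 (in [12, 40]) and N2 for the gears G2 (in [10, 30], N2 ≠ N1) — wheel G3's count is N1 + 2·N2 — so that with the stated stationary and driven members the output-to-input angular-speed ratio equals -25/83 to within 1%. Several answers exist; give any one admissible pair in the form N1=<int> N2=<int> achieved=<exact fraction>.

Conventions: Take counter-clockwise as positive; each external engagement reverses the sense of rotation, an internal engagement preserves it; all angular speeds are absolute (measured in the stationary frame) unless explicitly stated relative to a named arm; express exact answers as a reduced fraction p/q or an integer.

N1=25 N2=29 achieved=-25/83

class = planetary set [ratio -25/83 wanted; Willis about the carrier]
Willis with ω_arm = 0: ω_ring/ω_sun = −N1/N3; set equal to -25/83  ⇒  N3/N1 = −1/(-25/83) = 83/25
N3 = N1 + 2·N2  ⇒  N2/N1 = (N3/N1 − 1)/2 = (83/25 − 1)/2 = 29/25
smallest multiple with N1 ≥ 12 and N2 ≥ 10: k = 1  ⇒  N1 = 1·25 = 25, N2 = 1·29 = 29 (N1 ≤ 40, N2 ≤ 30, N2 ≠ N1 ✓), N3 = 25 + 2·29 = 83
check: −N1/N3 with N1 = 25, N3 = 83 gives -25/83; |achieved − target| = 0 ≤ 1/332 ✓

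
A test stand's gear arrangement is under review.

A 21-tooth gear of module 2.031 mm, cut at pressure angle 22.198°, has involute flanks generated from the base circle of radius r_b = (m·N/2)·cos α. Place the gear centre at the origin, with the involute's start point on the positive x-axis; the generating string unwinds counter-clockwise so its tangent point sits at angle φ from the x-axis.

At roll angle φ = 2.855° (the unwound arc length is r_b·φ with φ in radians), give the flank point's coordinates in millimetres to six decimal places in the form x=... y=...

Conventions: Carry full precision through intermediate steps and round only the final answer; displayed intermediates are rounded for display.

x=19.769432 y=0.000814

class = single-mesh tooth geometry [base-circle involute, m = 2.031, 21T]
pitch radius r_p = m·N/2 = 2.031·21/2 = 21.325500
base radius r_b = r_p·cos α = 21.325500·cos 22.198° = 19.744934
roll angle φ = 2.855° = 0.04982915 rad
x = r_b·(cos φ + φ·sin φ) = 19.769432
y = r_b·(sin φ − φ·cos φ) = 0.000814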